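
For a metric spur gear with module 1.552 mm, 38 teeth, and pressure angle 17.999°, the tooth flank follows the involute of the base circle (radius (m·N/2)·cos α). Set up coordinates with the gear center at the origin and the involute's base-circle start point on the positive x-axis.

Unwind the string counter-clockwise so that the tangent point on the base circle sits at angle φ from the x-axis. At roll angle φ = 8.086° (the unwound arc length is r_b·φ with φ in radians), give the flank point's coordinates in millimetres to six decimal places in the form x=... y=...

pitch radius r_p = m·N/2 = 1.552·38/2 = 29.488000
base radius r_b = r_p·cos α = 29.488000·cos 17.999° = 28.044914
roll angle φ = 8.086° = 0.14112732 rad
x = r_b·(cos φ + φ·sin φ) = 28.044914·(0.99005806 + 0.14112732·0.14065932) = 28.322809
y = r_b·(sin φ − φ·cos φ) = 28.044914·(0.14065932 − 0.14112732·0.99005806) = 0.026224

x=28.322809 y=0.026224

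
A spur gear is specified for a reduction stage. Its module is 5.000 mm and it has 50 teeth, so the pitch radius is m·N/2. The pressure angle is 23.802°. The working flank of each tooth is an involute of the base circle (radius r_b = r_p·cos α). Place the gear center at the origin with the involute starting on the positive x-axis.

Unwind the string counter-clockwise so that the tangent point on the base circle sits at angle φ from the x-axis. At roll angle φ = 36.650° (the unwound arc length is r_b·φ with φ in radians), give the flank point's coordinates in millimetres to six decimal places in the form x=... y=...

pitch radius r_p = m·N/2 = 5.000·50/2 = 125.000000
base radius r_b = r_p·cos α = 125.000000·cos 23.802° = 114.368198
roll angle φ = 36.650° = 0.63966317 rad
x = r_b·(cos φ + φ·sin φ) = 114.368198·(0.80229687 + 0.63966317·0.59692524) = 135.426580
y = r_b·(sin φ − φ·cos φ) = 114.368198·(0.59692524 − 0.63966317·0.80229687) = 9.575532

x=135.426580 y=9.575532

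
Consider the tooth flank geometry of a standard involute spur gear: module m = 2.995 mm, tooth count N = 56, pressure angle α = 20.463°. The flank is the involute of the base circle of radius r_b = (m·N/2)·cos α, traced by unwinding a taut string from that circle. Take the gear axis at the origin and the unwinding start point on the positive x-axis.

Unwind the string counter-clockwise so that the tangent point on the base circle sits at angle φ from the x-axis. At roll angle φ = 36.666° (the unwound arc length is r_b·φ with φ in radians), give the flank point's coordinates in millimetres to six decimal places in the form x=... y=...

x=93.046156 y=6.586548

pitch radius r_p = m·N/2 = 2.995·56/2 = 83.860000
base radius r_b = r_p·cos α = 83.860000·cos 20.463° = 78.568279
roll angle φ = 36.666° = 0.63994242 rad
x = r_b·(cos φ + φ·sin φ) = 78.568279·(0.80213014 + 0.63994242·0.59714926) = 93.046156
y = r_b·(sin φ − φ·cos φ) = 78.568279·(0.59714926 − 0.63994242·0.80213014) = 6.586548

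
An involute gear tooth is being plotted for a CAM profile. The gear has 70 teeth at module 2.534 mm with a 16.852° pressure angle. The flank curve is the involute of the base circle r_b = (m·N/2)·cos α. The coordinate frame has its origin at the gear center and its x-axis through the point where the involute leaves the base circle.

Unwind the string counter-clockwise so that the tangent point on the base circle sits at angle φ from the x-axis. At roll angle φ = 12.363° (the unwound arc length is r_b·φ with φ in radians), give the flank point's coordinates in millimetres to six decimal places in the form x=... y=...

pitch radius r_p = m·N/2 = 2.534·70/2 = 88.690000
base radius r_b = r_p·cos α = 88.690000·cos 16.852° = 84.881366
roll angle φ = 12.363° = 0.21577506 rad
x = r_b·(cos φ + φ·sin φ) = 84.881366·(0.97681074 + 0.21577506·0.21410457) = 86.834416
y = r_b·(sin φ − φ·cos φ) = 84.881366·(0.21410457 − 0.21577506·0.97681074) = 0.282925

x=86.834416 y=0.282925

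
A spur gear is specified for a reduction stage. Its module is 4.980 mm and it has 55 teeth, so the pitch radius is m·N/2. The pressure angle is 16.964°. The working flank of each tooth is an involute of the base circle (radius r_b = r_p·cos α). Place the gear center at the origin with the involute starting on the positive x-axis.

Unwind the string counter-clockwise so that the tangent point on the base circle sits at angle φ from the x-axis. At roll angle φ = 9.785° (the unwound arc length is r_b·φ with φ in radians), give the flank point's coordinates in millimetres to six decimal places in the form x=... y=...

x=132.887403 y=0.216854

pitch radius r_p = m·N/2 = 4.980·55/2 = 136.950000
base radius r_b = r_p·cos α = 136.950000·cos 16.964° = 130.991069
roll angle φ = 9.785° = 0.17078047 rad
x = r_b·(cos φ + φ·sin φ) = 130.991069·(0.98545243 + 0.17078047·0.16995151) = 132.887403
y = r_b·(sin φ − φ·cos φ) = 130.991069·(0.16995151 − 0.17078047·0.98545243) = 0.216854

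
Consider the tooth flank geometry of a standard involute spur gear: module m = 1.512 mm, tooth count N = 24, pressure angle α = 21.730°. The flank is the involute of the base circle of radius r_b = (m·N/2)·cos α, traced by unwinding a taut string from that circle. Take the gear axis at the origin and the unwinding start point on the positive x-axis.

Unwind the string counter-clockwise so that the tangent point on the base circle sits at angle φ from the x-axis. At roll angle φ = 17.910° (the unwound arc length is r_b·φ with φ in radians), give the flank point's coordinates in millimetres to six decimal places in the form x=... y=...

pitch radius r_p = m·N/2 = 1.512·24/2 = 18.144000
base radius r_b = r_p·cos α = 18.144000·cos 21.730° = 16.854666
roll angle φ = 17.910° = 0.31258847 rad
x = r_b·(cos φ + φ·sin φ) = 16.854666·(0.95154075 + 0.31258847·0.30752270) = 17.658108
y = r_b·(sin φ − φ·cos φ) = 16.854666·(0.30752270 − 0.31258847·0.95154075) = 0.169929

x=17.658108 y=0.169929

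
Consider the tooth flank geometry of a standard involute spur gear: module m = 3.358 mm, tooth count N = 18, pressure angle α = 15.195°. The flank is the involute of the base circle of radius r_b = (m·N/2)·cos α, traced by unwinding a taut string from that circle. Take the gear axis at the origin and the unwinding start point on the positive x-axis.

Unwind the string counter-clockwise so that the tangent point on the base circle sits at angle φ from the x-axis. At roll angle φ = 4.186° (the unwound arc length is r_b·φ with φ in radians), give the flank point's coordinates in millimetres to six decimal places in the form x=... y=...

pitch radius r_p = m·N/2 = 3.358·18/2 = 30.222000
base radius r_b = r_p·cos α = 30.222000·cos 15.195° = 29.165420
roll angle φ = 4.186° = 0.07305948 rad
x = r_b·(cos φ + φ·sin φ) = 29.165420·(0.99733234 + 0.07305948·0.07299451) = 29.243154
y = r_b·(sin φ − φ·cos φ) = 29.165420·(0.07299451 − 0.07305948·0.99733234) = 0.003789

x=29.243154 y=0.003789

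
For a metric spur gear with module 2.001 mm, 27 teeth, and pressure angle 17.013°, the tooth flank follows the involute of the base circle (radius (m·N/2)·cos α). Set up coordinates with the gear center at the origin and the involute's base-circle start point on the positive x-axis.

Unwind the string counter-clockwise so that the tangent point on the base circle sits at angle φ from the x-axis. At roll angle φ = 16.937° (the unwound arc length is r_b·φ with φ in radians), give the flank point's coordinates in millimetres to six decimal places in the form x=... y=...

x=26.935422 y=0.220479

pitch radius r_p = m·N/2 = 2.001·27/2 = 27.013500
base radius r_b = r_p·cos α = 27.013500·cos 17.013° = 25.831346
roll angle φ = 16.937° = 0.29560642 rad
x = r_b·(cos φ + φ·sin φ) = 25.831346·(0.95662566 + 0.29560642·0.29132002) = 26.935422
y = r_b·(sin φ − φ·cos φ) = 25.831346·(0.29132002 − 0.29560642·0.95662566) = 0.220479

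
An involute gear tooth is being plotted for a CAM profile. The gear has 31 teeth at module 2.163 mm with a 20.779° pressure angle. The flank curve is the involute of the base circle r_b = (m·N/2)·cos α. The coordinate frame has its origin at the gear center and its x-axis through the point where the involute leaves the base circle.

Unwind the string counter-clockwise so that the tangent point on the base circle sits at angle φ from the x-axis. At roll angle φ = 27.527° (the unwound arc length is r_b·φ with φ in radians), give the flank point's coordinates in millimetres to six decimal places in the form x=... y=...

x=34.757313 y=1.132163

pitch radius r_p = m·N/2 = 2.163·31/2 = 33.526500
base radius r_b = r_p·cos α = 33.526500·cos 20.779° = 31.345795
roll angle φ = 27.527° = 0.48043678 rad
x = r_b·(cos φ + φ·sin φ) = 31.345795·(0.88679314 + 0.48043678·0.46216656) = 34.757313
y = r_b·(sin φ − φ·cos φ) = 31.345795·(0.46216656 − 0.48043678·0.88679314) = 1.132163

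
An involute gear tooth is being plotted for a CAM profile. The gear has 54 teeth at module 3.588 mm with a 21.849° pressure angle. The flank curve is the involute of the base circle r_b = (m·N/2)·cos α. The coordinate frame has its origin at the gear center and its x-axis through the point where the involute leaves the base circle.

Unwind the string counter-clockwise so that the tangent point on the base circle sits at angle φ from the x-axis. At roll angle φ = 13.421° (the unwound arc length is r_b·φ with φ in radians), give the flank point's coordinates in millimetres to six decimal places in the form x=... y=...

pitch radius r_p = m·N/2 = 3.588·54/2 = 96.876000
base radius r_b = r_p·cos α = 96.876000·cos 21.849° = 89.917192
roll angle φ = 13.421° = 0.23424064 rad
x = r_b·(cos φ + φ·sin φ) = 89.917192·(0.97269087 + 0.23424064·0.23210443) = 92.350276
y = r_b·(sin φ − φ·cos φ) = 89.917192·(0.23210443 − 0.23424064·0.97269087) = 0.383110

x=92.350276 y=0.383110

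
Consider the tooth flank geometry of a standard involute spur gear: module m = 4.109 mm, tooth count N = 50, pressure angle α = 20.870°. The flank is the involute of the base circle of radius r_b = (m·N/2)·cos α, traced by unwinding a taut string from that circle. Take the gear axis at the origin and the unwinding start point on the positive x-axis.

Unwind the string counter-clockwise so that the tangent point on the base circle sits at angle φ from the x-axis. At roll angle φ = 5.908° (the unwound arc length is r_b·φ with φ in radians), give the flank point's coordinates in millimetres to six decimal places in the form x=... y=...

pitch radius r_p = m·N/2 = 4.109·50/2 = 102.725000
base radius r_b = r_p·cos α = 102.725000·cos 20.870° = 95.985329
roll angle φ = 5.908° = 0.10311405 rad
x = r_b·(cos φ + φ·sin φ) = 95.985329·(0.99468845 + 0.10311405·0.10293142) = 96.494256
y = r_b·(sin φ − φ·cos φ) = 95.985329·(0.10293142 − 0.10311405·0.99468845) = 0.035041

x=96.494256 y=0.035041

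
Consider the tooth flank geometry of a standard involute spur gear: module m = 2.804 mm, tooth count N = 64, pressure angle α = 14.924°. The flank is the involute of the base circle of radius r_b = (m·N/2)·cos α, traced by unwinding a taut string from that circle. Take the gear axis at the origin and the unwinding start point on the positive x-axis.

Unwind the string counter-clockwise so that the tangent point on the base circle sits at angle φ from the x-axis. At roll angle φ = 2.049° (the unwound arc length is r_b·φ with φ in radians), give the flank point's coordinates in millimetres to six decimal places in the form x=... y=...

x=86.756745 y=0.001322

pitch radius r_p = m·N/2 = 2.804·64/2 = 89.728000
base radius r_b = r_p·cos α = 89.728000·cos 14.924° = 86.701321
roll angle φ = 2.049° = 0.03576180 rad
x = r_b·(cos φ + φ·sin φ) = 86.701321·(0.99936062 + 0.03576180·0.03575417) = 86.756745
y = r_b·(sin φ − φ·cos φ) = 86.701321·(0.03575417 − 0.03576180·0.99936062) = 0.001322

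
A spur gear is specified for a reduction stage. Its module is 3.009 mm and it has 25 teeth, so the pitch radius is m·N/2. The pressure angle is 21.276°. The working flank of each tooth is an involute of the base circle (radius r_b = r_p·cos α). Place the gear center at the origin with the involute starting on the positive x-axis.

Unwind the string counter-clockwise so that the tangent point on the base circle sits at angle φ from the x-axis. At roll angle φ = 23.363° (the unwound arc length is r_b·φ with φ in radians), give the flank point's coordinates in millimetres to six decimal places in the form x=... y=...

pitch radius r_p = m·N/2 = 3.009·25/2 = 37.612500
base radius r_b = r_p·cos α = 37.612500·cos 21.276° = 35.048956
roll angle φ = 23.363° = 0.40776127 rad
x = r_b·(cos φ + φ·sin φ) = 35.048956·(0.91801090 + 0.40776127·0.39655515) = 37.842734
y = r_b·(sin φ − φ·cos φ) = 35.048956·(0.39655515 − 0.40776127·0.91801090) = 0.778993

x=37.842734 y=0.778993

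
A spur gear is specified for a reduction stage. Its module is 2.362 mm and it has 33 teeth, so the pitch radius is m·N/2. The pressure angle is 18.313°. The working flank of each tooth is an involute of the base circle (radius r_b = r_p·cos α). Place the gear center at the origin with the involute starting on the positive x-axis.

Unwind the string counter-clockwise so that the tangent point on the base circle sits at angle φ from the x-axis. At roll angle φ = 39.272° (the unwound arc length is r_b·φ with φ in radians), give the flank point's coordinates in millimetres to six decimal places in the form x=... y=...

x=44.695970 y=3.787997

pitch radius r_p = m·N/2 = 2.362·33/2 = 38.973000
base radius r_b = r_p·cos α = 38.973000·cos 18.313° = 36.999182
roll angle φ = 39.272° = 0.68542570 rad
x = r_b·(cos φ + φ·sin φ) = 36.999182·(0.77414965 + 0.68542570·0.63300263) = 44.695970
y = r_b·(sin φ − φ·cos φ) = 36.999182·(0.63300263 − 0.68542570·0.77414965) = 3.787997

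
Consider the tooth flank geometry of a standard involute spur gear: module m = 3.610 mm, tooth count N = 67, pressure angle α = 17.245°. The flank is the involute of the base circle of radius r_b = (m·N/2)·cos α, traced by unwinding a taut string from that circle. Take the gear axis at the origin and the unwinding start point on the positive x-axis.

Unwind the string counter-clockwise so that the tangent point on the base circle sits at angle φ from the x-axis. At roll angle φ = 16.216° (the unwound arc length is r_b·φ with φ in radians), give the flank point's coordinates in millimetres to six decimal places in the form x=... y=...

x=120.032060 y=0.865836

pitch radius r_p = m·N/2 = 3.610·67/2 = 120.935000
base radius r_b = r_p·cos α = 120.935000·cos 17.245° = 115.498466
roll angle φ = 16.216° = 0.28302259 rad
x = r_b·(cos φ + φ·sin φ) = 115.498466·(0.96021574 + 0.28302259·0.27925926) = 120.032060
y = r_b·(sin φ − φ·cos φ) = 115.498466·(0.27925926 − 0.28302259·0.96021574) = 0.865836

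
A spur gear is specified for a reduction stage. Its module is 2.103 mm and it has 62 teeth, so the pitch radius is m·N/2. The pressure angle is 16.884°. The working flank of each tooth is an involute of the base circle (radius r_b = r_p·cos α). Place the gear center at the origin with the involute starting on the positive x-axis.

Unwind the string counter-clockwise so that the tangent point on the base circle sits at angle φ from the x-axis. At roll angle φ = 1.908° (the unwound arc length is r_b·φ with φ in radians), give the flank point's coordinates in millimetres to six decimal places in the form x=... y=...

x=62.417418 y=0.000768

pitch radius r_p = m·N/2 = 2.103·62/2 = 65.193000
base radius r_b = r_p·cos α = 65.193000·cos 16.884° = 62.382838
roll angle φ = 1.908° = 0.03330088 rad
x = r_b·(cos φ + φ·sin φ) = 62.382838·(0.99944558 + 0.03330088·0.03329473) = 62.417418
y = r_b·(sin φ − φ·cos φ) = 62.382838·(0.03329473 − 0.03330088·0.99944558) = 0.000768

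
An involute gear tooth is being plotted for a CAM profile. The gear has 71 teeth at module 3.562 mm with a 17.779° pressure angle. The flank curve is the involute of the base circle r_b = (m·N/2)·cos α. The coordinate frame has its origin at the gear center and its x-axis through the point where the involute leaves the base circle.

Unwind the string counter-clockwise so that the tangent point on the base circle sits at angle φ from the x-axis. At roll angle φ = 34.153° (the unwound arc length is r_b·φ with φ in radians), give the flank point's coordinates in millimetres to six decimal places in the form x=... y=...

pitch radius r_p = m·N/2 = 3.562·71/2 = 126.451000
base radius r_b = r_p·cos α = 126.451000·cos 17.779° = 120.411874
roll angle φ = 34.153° = 0.59608230 rad
x = r_b·(cos φ + φ·sin φ) = 120.411874·(0.82754138 + 0.59608230·0.56140473) = 139.940849
y = r_b·(sin φ − φ·cos φ) = 120.411874·(0.56140473 − 0.59608230·0.82754138) = 8.202693

x=139.940849 y=8.202693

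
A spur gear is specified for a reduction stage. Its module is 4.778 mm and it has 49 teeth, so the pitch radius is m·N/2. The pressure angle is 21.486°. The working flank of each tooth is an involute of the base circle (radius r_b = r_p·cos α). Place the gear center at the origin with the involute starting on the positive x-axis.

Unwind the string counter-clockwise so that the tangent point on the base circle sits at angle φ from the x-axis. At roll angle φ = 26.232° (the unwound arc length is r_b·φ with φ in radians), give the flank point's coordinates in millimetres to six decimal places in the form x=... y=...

x=119.750924 y=3.411978

pitch radius r_p = m·N/2 = 4.778·49/2 = 117.061000
base radius r_b = r_p·cos α = 117.061000·cos 21.486° = 108.926091
roll angle φ = 26.232° = 0.45783477 rad
x = r_b·(cos φ + φ·sin φ) = 108.926091·(0.89701165 + 0.45783477·0.44200691) = 119.750924
y = r_b·(sin φ − φ·cos φ) = 108.926091·(0.44200691 − 0.45783477·0.89701165) = 3.411978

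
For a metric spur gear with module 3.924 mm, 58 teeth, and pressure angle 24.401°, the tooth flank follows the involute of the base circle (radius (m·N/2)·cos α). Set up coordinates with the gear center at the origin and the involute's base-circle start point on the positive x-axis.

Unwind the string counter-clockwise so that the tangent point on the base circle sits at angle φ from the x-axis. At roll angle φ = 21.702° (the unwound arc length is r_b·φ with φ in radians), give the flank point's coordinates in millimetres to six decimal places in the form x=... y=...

x=110.800701 y=1.850366

pitch radius r_p = m·N/2 = 3.924·58/2 = 113.796000
base radius r_b = r_p·cos α = 113.796000·cos 24.401° = 103.631337
roll angle φ = 21.702° = 0.37877135 rad
x = r_b·(cos φ + φ·sin φ) = 103.631337·(0.92911966 + 0.37877135·0.36977919) = 110.800701
y = r_b·(sin φ − φ·cos φ) = 103.631337·(0.36977919 − 0.37877135·0.92911966) = 1.850366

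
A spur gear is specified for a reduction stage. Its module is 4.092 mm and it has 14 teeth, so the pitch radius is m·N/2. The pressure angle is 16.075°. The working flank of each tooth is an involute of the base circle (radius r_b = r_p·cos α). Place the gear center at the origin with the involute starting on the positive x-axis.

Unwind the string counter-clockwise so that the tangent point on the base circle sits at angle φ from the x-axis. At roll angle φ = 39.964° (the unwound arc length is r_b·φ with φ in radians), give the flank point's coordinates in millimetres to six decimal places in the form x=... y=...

x=33.426792 y=2.964502

pitch radius r_p = m·N/2 = 4.092·14/2 = 28.644000
base radius r_b = r_p·cos α = 28.644000·cos 16.075° = 27.524021
roll angle φ = 39.964° = 0.69750338 rad
x = r_b·(cos φ + φ·sin φ) = 27.524021·(0.76644817 + 0.69750338·0.64230616) = 33.426792
y = r_b·(sin φ − φ·cos φ) = 27.524021·(0.64230616 − 0.69750338·0.76644817) = 2.964502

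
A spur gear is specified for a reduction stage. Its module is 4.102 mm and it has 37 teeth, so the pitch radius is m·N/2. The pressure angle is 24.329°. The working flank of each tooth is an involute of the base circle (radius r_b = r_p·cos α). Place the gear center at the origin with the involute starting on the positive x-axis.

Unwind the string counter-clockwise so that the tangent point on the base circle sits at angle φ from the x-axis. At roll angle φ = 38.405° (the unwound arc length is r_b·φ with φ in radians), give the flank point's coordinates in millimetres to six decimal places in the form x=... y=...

pitch radius r_p = m·N/2 = 4.102·37/2 = 75.887000
base radius r_b = r_p·cos α = 75.887000·cos 24.329° = 69.147845
roll angle φ = 38.405° = 0.67029370 rad
x = r_b·(cos φ + φ·sin φ) = 69.147845·(0.78363925 + 0.67029370·0.62121617) = 82.979941
y = r_b·(sin φ − φ·cos φ) = 69.147845·(0.62121617 − 0.67029370·0.78363925) = 6.634578

x=82.979941 y=6.634578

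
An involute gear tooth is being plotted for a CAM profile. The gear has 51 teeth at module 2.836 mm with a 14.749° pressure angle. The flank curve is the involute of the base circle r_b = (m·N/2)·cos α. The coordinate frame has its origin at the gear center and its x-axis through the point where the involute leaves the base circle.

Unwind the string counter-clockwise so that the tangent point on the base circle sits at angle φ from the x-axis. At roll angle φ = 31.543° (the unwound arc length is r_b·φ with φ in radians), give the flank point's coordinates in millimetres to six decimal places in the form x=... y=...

pitch radius r_p = m·N/2 = 2.836·51/2 = 72.318000
base radius r_b = r_p·cos α = 72.318000·cos 14.749° = 69.935150
roll angle φ = 31.543° = 0.55052921 rad
x = r_b·(cos φ + φ·sin φ) = 69.935150·(0.85224779 + 0.55052921·0.52313832) = 79.743604
y = r_b·(sin φ − φ·cos φ) = 69.935150·(0.52313832 − 0.55052921·0.85224779) = 3.773072

x=79.743604 y=3.773072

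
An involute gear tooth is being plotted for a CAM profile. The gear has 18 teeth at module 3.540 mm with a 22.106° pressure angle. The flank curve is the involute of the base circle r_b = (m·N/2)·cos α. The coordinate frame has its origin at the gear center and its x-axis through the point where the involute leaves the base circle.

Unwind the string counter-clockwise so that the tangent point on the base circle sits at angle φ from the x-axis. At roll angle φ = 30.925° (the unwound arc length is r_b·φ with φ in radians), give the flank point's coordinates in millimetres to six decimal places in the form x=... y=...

pitch radius r_p = m·N/2 = 3.540·18/2 = 31.860000
base radius r_b = r_p·cos α = 31.860000·cos 22.106° = 29.517947
roll angle φ = 30.925° = 0.53974307 rad
x = r_b·(cos φ + φ·sin φ) = 29.517947·(0.85784075 + 0.53974307·0.51391560) = 33.509456
y = r_b·(sin φ − φ·cos φ) = 29.517947·(0.51391560 − 0.53974307·0.85784075) = 1.502523

x=33.509456 y=1.502523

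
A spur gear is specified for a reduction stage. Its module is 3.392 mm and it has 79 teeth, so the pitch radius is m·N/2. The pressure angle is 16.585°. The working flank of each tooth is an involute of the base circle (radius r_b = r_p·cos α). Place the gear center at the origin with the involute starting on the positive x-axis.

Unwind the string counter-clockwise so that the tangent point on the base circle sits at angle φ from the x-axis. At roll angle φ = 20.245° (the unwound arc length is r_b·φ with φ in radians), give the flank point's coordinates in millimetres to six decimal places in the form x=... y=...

pitch radius r_p = m·N/2 = 3.392·79/2 = 133.984000
base radius r_b = r_p·cos α = 133.984000·cos 16.585° = 128.409908
roll angle φ = 20.245° = 0.35334191 rad
x = r_b·(cos φ + φ·sin φ) = 128.409908·(0.93822154 + 0.35334191·0.34603518) = 136.177458
y = r_b·(sin φ − φ·cos φ) = 128.409908·(0.34603518 − 0.35334191·0.93822154) = 1.864794

x=136.177458 y=1.864794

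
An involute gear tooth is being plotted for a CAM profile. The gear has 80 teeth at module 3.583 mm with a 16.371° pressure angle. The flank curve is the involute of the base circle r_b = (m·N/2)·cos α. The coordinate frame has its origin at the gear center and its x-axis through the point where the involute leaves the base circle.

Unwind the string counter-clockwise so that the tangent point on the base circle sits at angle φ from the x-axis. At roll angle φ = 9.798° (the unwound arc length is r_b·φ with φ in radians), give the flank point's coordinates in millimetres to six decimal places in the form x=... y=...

pitch radius r_p = m·N/2 = 3.583·80/2 = 143.320000
base radius r_b = r_p·cos α = 143.320000·cos 16.371° = 137.509342
roll angle φ = 9.798° = 0.17100736 rad
x = r_b·(cos φ + φ·sin φ) = 137.509342·(0.98541384 + 0.17100736·0.17017510) = 139.505295
y = r_b·(sin φ − φ·cos φ) = 137.509342·(0.17017510 − 0.17100736·0.98541384) = 0.228552

x=139.505295 y=0.228552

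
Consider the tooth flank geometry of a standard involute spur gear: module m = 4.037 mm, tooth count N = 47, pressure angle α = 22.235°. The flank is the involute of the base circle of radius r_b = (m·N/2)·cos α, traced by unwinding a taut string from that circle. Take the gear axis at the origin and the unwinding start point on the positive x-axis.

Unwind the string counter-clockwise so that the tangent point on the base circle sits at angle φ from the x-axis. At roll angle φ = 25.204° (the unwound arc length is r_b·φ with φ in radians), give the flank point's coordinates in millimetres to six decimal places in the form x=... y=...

pitch radius r_p = m·N/2 = 4.037·47/2 = 94.869500
base radius r_b = r_p·cos α = 94.869500·cos 22.235° = 87.814966
roll angle φ = 25.204° = 0.43989278 rad
x = r_b·(cos φ + φ·sin φ) = 87.814966·(0.90479733 + 0.43989278·0.42584246) = 95.904687
y = r_b·(sin φ − φ·cos φ) = 87.814966·(0.42584246 − 0.43989278·0.90479733) = 2.443771

x=95.904687 y=2.443771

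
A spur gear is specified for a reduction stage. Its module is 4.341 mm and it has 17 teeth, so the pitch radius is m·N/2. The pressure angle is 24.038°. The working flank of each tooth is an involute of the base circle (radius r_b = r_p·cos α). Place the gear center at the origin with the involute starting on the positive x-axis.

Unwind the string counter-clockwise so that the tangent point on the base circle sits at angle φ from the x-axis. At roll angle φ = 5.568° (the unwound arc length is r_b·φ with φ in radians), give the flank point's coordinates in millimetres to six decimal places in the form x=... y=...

pitch radius r_p = m·N/2 = 4.341·17/2 = 36.898500
base radius r_b = r_p·cos α = 36.898500·cos 24.038° = 33.698496
roll angle φ = 5.568° = 0.09717993 rad
x = r_b·(cos φ + φ·sin φ) = 33.698496·(0.99528175 + 0.09717993·0.09702704) = 33.857244
y = r_b·(sin φ − φ·cos φ) = 33.698496·(0.09702704 − 0.09717993·0.99528175) = 0.010299

x=33.857244 y=0.010299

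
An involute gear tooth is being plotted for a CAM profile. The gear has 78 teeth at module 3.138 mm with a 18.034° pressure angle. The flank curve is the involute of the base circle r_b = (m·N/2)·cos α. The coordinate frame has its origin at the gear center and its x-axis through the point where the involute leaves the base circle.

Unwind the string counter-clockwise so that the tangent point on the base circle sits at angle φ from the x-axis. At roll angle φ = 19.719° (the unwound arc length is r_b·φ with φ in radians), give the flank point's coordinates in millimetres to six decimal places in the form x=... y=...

x=123.058826 y=1.562618

pitch radius r_p = m·N/2 = 3.138·78/2 = 122.382000
base radius r_b = r_p·cos α = 122.382000·cos 18.034° = 116.369736
roll angle φ = 19.719° = 0.34416148 rad
x = r_b·(cos φ + φ·sin φ) = 116.369736·(0.94135871 + 0.34416148·0.33740744) = 123.058826
y = r_b·(sin φ − φ·cos φ) = 116.369736·(0.33740744 − 0.34416148·0.94135871) = 1.562618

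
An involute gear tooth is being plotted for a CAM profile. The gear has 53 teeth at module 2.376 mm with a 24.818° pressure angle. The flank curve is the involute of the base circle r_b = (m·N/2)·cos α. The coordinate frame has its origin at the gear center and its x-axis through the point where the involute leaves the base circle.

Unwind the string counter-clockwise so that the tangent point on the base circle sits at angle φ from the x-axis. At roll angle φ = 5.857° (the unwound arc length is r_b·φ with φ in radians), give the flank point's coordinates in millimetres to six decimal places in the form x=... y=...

pitch radius r_p = m·N/2 = 2.376·53/2 = 62.964000
base radius r_b = r_p·cos α = 62.964000·cos 24.818° = 57.149001
roll angle φ = 5.857° = 0.10222393 rad
x = r_b·(cos φ + φ·sin φ) = 57.149001·(0.99477968 + 0.10222393·0.10204599) = 57.446818
y = r_b·(sin φ − φ·cos φ) = 57.149001·(0.10204599 − 0.10222393·0.99477968) = 0.020328

x=57.446818 y=0.020328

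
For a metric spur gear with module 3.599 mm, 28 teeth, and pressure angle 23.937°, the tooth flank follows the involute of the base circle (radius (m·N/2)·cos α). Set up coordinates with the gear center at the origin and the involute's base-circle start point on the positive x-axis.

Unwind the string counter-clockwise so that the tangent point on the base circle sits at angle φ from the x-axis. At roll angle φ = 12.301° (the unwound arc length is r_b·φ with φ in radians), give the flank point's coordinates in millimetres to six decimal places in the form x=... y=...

pitch radius r_p = m·N/2 = 3.599·28/2 = 50.386000
base radius r_b = r_p·cos α = 50.386000·cos 23.937° = 46.052408
roll angle φ = 12.301° = 0.21469295 rad
x = r_b·(cos φ + φ·sin φ) = 46.052408·(0.97704186 + 0.21469295·0.21304744) = 47.101557
y = r_b·(sin φ − φ·cos φ) = 46.052408·(0.21304744 − 0.21469295·0.97704186) = 0.151210

x=47.101557 y=0.151210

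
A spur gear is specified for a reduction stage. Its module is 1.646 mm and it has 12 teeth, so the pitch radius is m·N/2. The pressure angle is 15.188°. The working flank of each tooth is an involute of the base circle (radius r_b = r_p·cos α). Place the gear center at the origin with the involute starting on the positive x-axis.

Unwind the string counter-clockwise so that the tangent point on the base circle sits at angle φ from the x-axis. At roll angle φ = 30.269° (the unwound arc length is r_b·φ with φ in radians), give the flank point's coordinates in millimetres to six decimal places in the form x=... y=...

x=10.769703 y=0.455487

pitch radius r_p = m·N/2 = 1.646·12/2 = 9.876000
base radius r_b = r_p·cos α = 9.876000·cos 15.188° = 9.531045
roll angle φ = 30.269° = 0.52829371 rad
x = r_b·(cos φ + φ·sin φ) = 9.531045·(0.86366840 + 0.52829371·0.50406041) = 10.769703
y = r_b·(sin φ − φ·cos φ) = 9.531045·(0.50406041 − 0.52829371·0.86366840) = 0.455487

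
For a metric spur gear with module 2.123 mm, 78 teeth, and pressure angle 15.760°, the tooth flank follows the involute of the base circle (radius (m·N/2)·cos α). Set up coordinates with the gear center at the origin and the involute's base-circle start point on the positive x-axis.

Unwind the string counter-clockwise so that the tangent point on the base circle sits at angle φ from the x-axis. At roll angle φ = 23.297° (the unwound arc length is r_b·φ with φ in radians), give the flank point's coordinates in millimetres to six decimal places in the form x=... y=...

x=86.001871 y=1.756254

pitch radius r_p = m·N/2 = 2.123·78/2 = 82.797000
base radius r_b = r_p·cos α = 82.797000·cos 15.760° = 79.684482
roll angle φ = 23.297° = 0.40660936 rad
x = r_b·(cos φ + φ·sin φ) = 79.684482·(0.91846709 + 0.40660936·0.39549741) = 86.001871
y = r_b·(sin φ − φ·cos φ) = 79.684482·(0.39549741 − 0.40660936·0.91846709) = 1.756254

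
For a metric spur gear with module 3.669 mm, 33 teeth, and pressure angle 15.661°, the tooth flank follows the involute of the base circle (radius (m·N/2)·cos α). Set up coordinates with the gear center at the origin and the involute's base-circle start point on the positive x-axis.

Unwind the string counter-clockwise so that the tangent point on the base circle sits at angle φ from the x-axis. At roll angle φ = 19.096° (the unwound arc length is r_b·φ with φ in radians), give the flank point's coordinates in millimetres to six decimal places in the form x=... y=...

pitch radius r_p = m·N/2 = 3.669·33/2 = 60.538500
base radius r_b = r_p·cos α = 60.538500·cos 15.661° = 58.291051
roll angle φ = 19.096° = 0.33328807 rad
x = r_b·(cos φ + φ·sin φ) = 58.291051·(0.94497175 + 0.33328807·0.32715193) = 61.439211
y = r_b·(sin φ − φ·cos φ) = 58.291051·(0.32715193 − 0.33328807·0.94497175) = 0.711391

x=61.439211 y=0.711391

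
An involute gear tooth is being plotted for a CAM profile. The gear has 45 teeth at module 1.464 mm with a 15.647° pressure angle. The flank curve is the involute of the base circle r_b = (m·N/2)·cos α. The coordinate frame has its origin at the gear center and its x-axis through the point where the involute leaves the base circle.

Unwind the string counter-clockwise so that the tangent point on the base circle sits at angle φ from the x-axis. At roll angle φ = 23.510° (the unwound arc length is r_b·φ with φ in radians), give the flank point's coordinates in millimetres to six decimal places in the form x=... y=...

pitch radius r_p = m·N/2 = 1.464·45/2 = 32.940000
base radius r_b = r_p·cos α = 32.940000·cos 15.647° = 31.719298
roll angle φ = 23.510° = 0.41032691 rad
x = r_b·(cos φ + φ·sin φ) = 31.719298·(0.91699047 + 0.41032691·0.39890912) = 34.278208
y = r_b·(sin φ − φ·cos φ) = 31.719298·(0.39890912 − 0.41032691·0.91699047) = 0.718228

x=34.278208 y=0.718228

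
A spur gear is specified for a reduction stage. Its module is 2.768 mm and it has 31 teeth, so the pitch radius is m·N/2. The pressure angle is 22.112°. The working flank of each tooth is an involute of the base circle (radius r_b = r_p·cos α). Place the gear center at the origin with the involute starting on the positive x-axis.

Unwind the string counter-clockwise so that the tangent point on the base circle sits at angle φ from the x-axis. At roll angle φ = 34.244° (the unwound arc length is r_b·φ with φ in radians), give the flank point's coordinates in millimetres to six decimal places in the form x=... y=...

x=46.226155 y=2.728918

pitch radius r_p = m·N/2 = 2.768·31/2 = 42.904000
base radius r_b = r_p·cos α = 42.904000·cos 22.112° = 39.748403
roll angle φ = 34.244° = 0.59767055 rad
x = r_b·(cos φ + φ·sin φ) = 39.748403·(0.82664868 + 0.59767055·0.56271836) = 46.226155
y = r_b·(sin φ − φ·cos φ) = 39.748403·(0.56271836 − 0.59767055·0.82664868) = 2.728918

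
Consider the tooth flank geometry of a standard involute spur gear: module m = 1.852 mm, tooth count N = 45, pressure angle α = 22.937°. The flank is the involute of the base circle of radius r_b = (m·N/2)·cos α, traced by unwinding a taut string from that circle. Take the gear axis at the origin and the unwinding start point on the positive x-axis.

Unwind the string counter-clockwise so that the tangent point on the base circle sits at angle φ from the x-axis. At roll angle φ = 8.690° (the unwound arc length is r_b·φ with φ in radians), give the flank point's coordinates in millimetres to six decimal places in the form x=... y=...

x=38.814165 y=0.044527

pitch radius r_p = m·N/2 = 1.852·45/2 = 41.670000
base radius r_b = r_p·cos α = 41.670000·cos 22.937° = 38.375317
roll angle φ = 8.690° = 0.15166911 rad
x = r_b·(cos φ + φ·sin φ) = 38.375317·(0.98852027 + 0.15166911·0.15108829) = 38.814165
y = r_b·(sin φ − φ·cos φ) = 38.375317·(0.15108829 − 0.15166911·0.98852027) = 0.044527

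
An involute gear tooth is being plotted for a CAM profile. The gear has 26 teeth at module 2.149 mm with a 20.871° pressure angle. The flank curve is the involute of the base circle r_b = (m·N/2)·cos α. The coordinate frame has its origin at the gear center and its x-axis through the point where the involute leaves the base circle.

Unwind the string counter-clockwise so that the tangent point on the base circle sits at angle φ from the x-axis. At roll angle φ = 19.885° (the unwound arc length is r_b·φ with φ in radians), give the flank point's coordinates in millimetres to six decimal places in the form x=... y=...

x=27.628992 y=0.359379

pitch radius r_p = m·N/2 = 2.149·26/2 = 27.937000
base radius r_b = r_p·cos α = 27.937000·cos 20.871° = 26.103911
roll angle φ = 19.885° = 0.34705872 rad
x = r_b·(cos φ + φ·sin φ) = 26.103911·(0.94037721 + 0.34705872·0.34013337) = 27.628992
y = r_b·(sin φ − φ·cos φ) = 26.103911·(0.34013337 − 0.34705872·0.94037721) = 0.359379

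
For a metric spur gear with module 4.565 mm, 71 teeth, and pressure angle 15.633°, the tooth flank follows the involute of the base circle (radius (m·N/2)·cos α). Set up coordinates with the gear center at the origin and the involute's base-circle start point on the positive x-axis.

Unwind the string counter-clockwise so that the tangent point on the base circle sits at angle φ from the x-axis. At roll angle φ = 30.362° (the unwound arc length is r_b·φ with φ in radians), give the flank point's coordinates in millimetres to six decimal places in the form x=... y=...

pitch radius r_p = m·N/2 = 4.565·71/2 = 162.057500
base radius r_b = r_p·cos α = 162.057500·cos 15.633° = 156.062591
roll angle φ = 30.362° = 0.52991687 rad
x = r_b·(cos φ + φ·sin φ) = 156.062591·(0.86284909 + 0.52991687·0.50546161) = 176.460242
y = r_b·(sin φ − φ·cos φ) = 156.062591·(0.50546161 − 0.52991687·0.86284909) = 7.525857

x=176.460242 y=7.525857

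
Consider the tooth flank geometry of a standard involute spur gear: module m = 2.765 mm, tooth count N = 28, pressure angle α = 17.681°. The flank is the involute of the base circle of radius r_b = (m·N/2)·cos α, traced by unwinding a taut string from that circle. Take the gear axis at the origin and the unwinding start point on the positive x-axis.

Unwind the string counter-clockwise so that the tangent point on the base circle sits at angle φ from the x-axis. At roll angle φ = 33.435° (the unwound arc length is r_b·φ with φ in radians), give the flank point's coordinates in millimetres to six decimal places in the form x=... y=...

x=42.636496 y=2.360809

pitch radius r_p = m·N/2 = 2.765·28/2 = 38.710000
base radius r_b = r_p·cos α = 38.710000·cos 17.681° = 36.881427
roll angle φ = 33.435° = 0.58355084 rad
x = r_b·(cos φ + φ·sin φ) = 36.881427·(0.83451144 + 0.58355084·0.55099062) = 42.636496
y = r_b·(sin φ − φ·cos φ) = 36.881427·(0.55099062 − 0.58355084·0.83451144) = 2.360809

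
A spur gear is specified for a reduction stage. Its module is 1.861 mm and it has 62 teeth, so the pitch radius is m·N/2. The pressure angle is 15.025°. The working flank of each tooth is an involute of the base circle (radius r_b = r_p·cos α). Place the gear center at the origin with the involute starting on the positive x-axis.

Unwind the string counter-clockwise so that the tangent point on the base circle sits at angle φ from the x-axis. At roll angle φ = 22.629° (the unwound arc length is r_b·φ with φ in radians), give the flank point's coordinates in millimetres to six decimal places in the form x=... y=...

x=59.896371 y=1.126467

pitch radius r_p = m·N/2 = 1.861·62/2 = 57.691000
base radius r_b = r_p·cos α = 57.691000·cos 15.025° = 55.718706
roll angle φ = 22.629° = 0.39495056 rad
x = r_b·(cos φ + φ·sin φ) = 55.718706·(0.92301559 + 0.39495056·0.38476255) = 59.896371
y = r_b·(sin φ − φ·cos φ) = 55.718706·(0.38476255 − 0.39495056·0.92301559) = 1.126467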